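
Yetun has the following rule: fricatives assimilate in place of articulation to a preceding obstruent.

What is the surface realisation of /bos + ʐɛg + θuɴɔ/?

The rule targets /ʐ/ (voiced retroflex fricative), which sits after the trigger /s/ (alveolar).
Changing only its place to alveolar gives [z] — the voiced alveolar fricative.
At the second juncture, /θ/ likewise becomes [x] adjacent to /g/.

[boszɛgxuɴɔ]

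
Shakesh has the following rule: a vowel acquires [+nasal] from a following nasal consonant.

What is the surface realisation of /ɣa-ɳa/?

/a/ sits next to the nasal /ɳ/ and is therefore nasalised to [ã].

[ɣãɳa]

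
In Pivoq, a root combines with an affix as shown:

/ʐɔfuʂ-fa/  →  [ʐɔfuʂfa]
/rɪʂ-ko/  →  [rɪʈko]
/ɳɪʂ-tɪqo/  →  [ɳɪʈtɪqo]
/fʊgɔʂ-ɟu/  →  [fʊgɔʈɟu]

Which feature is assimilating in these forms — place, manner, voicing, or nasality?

The segment that alternates is /ʂ/, which surfaces as [ʈ] when adjacent to /k/.
/ʂ/ is a fricative while /k/ is a stop; the output [ʈ] is a stop, matching the trigger — so the feature that spreads is manner.
The other alternating forms pattern the same way: /ʂ/ → [ʈ] before /t/ (fricative → stop, matching a stop); /ʂ/ → [ʈ] before /ɟ/ (fricative → stop, matching a stop) — only manner changes, and always toward the following segment.
Nothing changes in [ʐɔfuʂfa]: there the adjacent consonants already agree in manner (/ʂ/ and /f/ are both fricatives), so this form is consistent with the same rule.

manner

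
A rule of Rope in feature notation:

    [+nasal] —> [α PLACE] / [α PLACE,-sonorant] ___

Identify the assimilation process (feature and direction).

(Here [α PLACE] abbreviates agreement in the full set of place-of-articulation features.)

progressive place assimilation

The rule copies the place features (abbreviated [PLACE]) from the environment onto the target, so the assimilating feature is place.
Since the environment is written before the underscore, the trigger precedes the target; the direction is progressive.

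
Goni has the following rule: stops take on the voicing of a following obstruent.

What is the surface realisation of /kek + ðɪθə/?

/k/ is a voiceless velar stop. The following trigger /ð/ is voiced, so /k/ must become voiced as well.
Changing only its voicing to voiced gives [g] — the voiced velar stop.

[kegðɪθə]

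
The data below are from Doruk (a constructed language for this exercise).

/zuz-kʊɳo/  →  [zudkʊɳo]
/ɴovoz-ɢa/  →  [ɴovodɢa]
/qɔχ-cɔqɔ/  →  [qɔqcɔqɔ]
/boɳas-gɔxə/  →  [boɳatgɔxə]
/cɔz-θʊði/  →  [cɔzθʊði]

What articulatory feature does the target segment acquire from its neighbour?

Underlying /z/ is realised as [d] next to /k/; /k/ itself does not change.
The change fricative → stop matches the manner of the following /k/, identifying this as manner assimilation.
The other alternating forms pattern the same way: /z/ → [d] before /ɢ/ (fricative → stop, matching a stop); /χ/ → [q] before /c/ (fricative → stop, matching a stop); /s/ → [t] before /g/ (fricative → stop, matching a stop) — only manner changes, and always toward the following segment.
Nothing changes in [cɔzθʊði]: there the adjacent consonants already agree in manner (/z/ and /θ/ are both fricatives), so this form is consistent with the same rule.

manner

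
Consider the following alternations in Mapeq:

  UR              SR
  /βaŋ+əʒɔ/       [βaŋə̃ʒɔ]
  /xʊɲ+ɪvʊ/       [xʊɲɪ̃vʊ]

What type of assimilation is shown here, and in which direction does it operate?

The vowel /ə/ surfaces as nasalised [ə̃] next to the preceding nasal /ŋ/ — it has acquired the [+nasal] feature of its neighbour.
Likewise in the remaining data: /ɪ/ → [ɪ̃] after /ɲ/ — each time a vowel is nasalised next to a preceding nasal.
Because the conditioning nasal is to the left of the vowel that changes, the process is progressive (perseverative).

progressive nasality assimilation (vowel nasalisation)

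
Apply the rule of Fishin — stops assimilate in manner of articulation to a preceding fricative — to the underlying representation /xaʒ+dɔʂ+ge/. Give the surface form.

[xaʒzɔʂɣe]

The rule targets /d/ (voiced alveolar stop), which sits after the trigger /ʒ/ (fricative).
Changing only its manner to fricative gives [z] — the voiced alveolar fricative.
At the second juncture, /g/ likewise becomes [ɣ] adjacent to /ʂ/.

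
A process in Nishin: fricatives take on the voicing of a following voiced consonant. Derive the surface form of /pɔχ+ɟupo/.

[pɔʁɟupo]

The rule targets /χ/ (voiceless uvular fricative), which sits before the trigger /ɟ/ (voiced).
The voiced uvular fricative is [ʁ], so /χ/ → [ʁ].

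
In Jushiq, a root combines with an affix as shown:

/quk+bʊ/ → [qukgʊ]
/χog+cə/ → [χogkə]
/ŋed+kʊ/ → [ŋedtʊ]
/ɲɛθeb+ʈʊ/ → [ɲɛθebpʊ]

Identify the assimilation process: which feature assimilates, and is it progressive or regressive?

Comparing underlying and surface forms, /b/ → [g] is the alternation; the neighbouring /k/ is constant.
The change bilabial → velar matches the place of the preceding /k/, identifying this as place assimilation.
Manner and voice are unchanged, so the assimilation is partial, not total.
Checking the remaining alternations: /c/ → [k] after /g/ (palatal → velar, matching velar); /k/ → [t] after /d/ (velar → alveolar, matching alveolar); /ʈ/ → [p] after /b/ (retroflex → bilabial, matching bilabial) — only place changes, and always toward the preceding segment.
The trigger is the preceding segment, so the direction is progressive (perseverative).

progressive place assimilation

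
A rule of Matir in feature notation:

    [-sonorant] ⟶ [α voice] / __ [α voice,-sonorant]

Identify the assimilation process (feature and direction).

regressive voicing assimilation

The rule copies [voice] from the environment onto the target, so the assimilating feature is voicing.
The conditioning segment sits to the right of the focus bar, meaning the trigger follows the segment that changes — regressive assimilation.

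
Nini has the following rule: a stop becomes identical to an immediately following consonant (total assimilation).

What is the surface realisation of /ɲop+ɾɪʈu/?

/p/ is the segment targeted by the rule; it sits immediately before /ɾ/, so it assimilates completely and surfaces as [ɾ].

[ɲoɾɾɪʈu]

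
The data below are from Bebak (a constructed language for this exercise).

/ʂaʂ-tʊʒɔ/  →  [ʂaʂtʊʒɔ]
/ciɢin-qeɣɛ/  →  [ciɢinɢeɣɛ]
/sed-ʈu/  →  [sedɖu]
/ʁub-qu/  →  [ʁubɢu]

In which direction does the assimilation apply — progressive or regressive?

progressive

Comparing underlying and surface forms, /q/ → [ɢ] is the alternation; the neighbouring /n/ is constant.
/q/ is voiceless while /n/ is voiced; the output [ɢ] is voiced, matching the trigger — so the feature that spreads is voicing.
The other alternating forms pattern the same way: /ʈ/ → [ɖ] after /d/ (voiceless → voiced, matching voiced); /q/ → [ɢ] after /b/ (voiceless → voiced, matching voiced) — only voicing changes, and always toward the preceding segment.
No alternation appears in [ʂaʂtʊʒɔ]: there the adjacent consonants already agree in voicing (/t/ and /ʂ/ are both voiceless), so this form is consistent with the same rule.
The trigger is the preceding segment, so the direction is progressive (perseverative).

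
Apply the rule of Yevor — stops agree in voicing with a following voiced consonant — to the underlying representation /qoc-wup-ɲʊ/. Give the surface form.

/c/ is a voiceless palatal stop. The following trigger /w/ is voiced, so /c/ must become voiced as well.
The voiced palatal stop is [ɟ], so /c/ → [ɟ].
The same rule applies at the second boundary: /p/ → [b] next to /ɲ/.

[qoɟwubɲʊ]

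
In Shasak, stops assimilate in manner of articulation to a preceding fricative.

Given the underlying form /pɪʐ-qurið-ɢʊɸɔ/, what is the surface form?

[pɪʐχuriðʁʊɸɔ]

The rule targets /q/ (voiceless uvular stop), which sits after the trigger /ʐ/ (fricative).
Changing only its manner to fricative gives [χ] — the voiceless uvular fricative.
The same rule applies at the second boundary: /ɢ/ → [ʁ] next to /ð/.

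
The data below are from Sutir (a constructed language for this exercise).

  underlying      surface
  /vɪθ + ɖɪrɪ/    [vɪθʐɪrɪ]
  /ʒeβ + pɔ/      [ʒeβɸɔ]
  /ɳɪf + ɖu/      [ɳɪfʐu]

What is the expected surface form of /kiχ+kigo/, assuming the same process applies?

The data show progressive manner assimilation: /ɖ/ → [ʐ] after /θ/; /p/ → [ɸ] after /β/; /ɖ/ → [ʐ] after /f/. In each pair only manner changes, matching the preceding consonant, while place and voice stay constant.
/k/ is a voiceless velar stop. The preceding trigger /χ/ is a fricative, so /k/ must become a fricative as well.
Changing only its manner to fricative gives [x] — the voiceless velar fricative.

[kiχxigo]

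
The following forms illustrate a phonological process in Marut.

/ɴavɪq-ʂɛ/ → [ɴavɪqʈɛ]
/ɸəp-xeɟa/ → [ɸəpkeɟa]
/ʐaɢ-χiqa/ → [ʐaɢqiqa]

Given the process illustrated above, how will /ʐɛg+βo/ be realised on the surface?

The data show progressive manner assimilation: /ʂ/ → [ʈ] after /q/; /x/ → [k] after /p/; /χ/ → [q] after /ɢ/. In each pair only manner changes, matching the preceding consonant, while place and voice stay constant.
/β/ is a voiced bilabial fricative. The preceding trigger /g/ is a stop, so /β/ must become a stop as well.
A voiced bilabial stop is [b], so the surface segment is [b].

[ʐɛgbo]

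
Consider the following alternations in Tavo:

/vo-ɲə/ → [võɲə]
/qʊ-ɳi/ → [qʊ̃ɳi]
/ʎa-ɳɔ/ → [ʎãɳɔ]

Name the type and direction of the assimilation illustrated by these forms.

regressive nasality assimilation (vowel nasalisation)

The vowel /o/ surfaces as nasalised [õ] next to the following nasal /ɲ/ — it has acquired the [+nasal] feature of its neighbour.
Likewise in the remaining data: /ʊ/ → [ʊ̃] before /ɳ/; /a/ → [ã] before /ɳ/ — each time a vowel is nasalised next to a following nasal.
Because the conditioning nasal is to the right of the vowel that changes, the process is regressive (anticipatory).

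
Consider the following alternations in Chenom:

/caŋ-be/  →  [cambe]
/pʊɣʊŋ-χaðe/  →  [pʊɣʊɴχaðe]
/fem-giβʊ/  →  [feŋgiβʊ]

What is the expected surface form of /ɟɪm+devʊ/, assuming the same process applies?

The data show regressive place assimilation: /ŋ/ → [m] before /b/; /ŋ/ → [ɴ] before /χ/; /m/ → [ŋ] before /g/. In each pair only place changes, matching the following consonant, while manner and voice stay constant.
The rule targets /m/ (voiced bilabial nasal), which sits before the trigger /d/ (alveolar).
Changing only its place to alveolar gives [n] — the voiced alveolar nasal.

[ɟɪndevʊ]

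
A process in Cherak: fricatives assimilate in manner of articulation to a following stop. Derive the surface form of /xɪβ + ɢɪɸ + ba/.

[xɪbɢɪpba]

/β/ is a voiced bilabial fricative. The following trigger /ɢ/ is a stop, so /β/ must become a stop as well.
Changing only its manner to stop gives [b] — the voiced bilabial stop.
At the second juncture, /ɸ/ likewise becomes [p] adjacent to /b/.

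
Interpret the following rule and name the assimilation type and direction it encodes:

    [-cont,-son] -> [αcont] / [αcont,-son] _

progressive manner assimilation

The shared variable α links the value of [cont] on the target to that of the neighbouring obstruent. [cont] distinguishes stops from fricatives — a manner-of-articulation feature — so this is manner assimilation.
The conditioning segment sits to the left of the focus bar, meaning the trigger precedes the segment that changes — progressive assimilation.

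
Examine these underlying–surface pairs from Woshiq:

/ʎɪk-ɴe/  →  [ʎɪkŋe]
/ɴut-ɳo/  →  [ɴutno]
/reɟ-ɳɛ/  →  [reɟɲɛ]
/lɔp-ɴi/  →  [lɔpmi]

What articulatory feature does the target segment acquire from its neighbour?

The segment that alternates is /ɴ/, which surfaces as [ŋ] when adjacent to /k/.
The change uvular → velar matches the place of the preceding /k/, identifying this as place assimilation.
Checking the remaining alternations: /ɳ/ → [n] after /t/ (retroflex → alveolar, matching alveolar); /ɳ/ → [ɲ] after /ɟ/ (retroflex → palatal, matching palatal); /ɴ/ → [m] after /p/ (uvular → bilabial, matching bilabial) — only place changes, and always toward the preceding segment.

place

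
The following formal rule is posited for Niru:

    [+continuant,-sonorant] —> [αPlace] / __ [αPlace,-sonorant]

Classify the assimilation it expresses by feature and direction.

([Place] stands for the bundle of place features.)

The rule copies the place features (abbreviated [Place]) from the environment onto the target, so the assimilating feature is place.
Since the environment is written after the underscore, the trigger follows the target; the direction is regressive.

regressive place assimilation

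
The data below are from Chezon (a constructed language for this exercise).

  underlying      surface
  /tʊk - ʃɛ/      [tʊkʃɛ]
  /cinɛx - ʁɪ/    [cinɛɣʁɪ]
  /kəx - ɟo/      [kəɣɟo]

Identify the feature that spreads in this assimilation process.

Underlying /x/ is realised as [ɣ] next to /ʁ/; /ʁ/ itself does not change.
/x/ is voiceless while /ʁ/ is voiced; the output [ɣ] is voiced, matching the trigger — so the feature that spreads is voicing.
Checking the remaining alternation: /x/ → [ɣ] before /ɟ/ (voiceless → voiced, matching voiced) — only voicing changes, and always toward the following segment.
Nothing changes in [tʊkʃɛ]: there the adjacent consonants already agree in voicing (/k/ and /ʃ/ are both voiceless), so this form is consistent with the same rule.

voicing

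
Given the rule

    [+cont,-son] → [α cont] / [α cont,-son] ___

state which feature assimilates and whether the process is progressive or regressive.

The rule copies [cont] (continuancy) from the environment onto the target fricatives; since [±cont] encodes the stop/fricative manner contrast, the assimilating dimension is manner.
The conditioning segment sits to the left of the focus bar, meaning the trigger precedes the segment that changes — progressive assimilation.

progressive manner assimilation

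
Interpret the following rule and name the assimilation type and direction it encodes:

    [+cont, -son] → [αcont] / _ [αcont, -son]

The rule copies [cont] (continuancy) from the environment onto the target fricatives; since [±cont] encodes the stop/fricative manner contrast, the assimilating dimension is manner.
The conditioning segment sits to the right of the focus bar, meaning the trigger follows the segment that changes — regressive assimilation.

regressive manner assimilation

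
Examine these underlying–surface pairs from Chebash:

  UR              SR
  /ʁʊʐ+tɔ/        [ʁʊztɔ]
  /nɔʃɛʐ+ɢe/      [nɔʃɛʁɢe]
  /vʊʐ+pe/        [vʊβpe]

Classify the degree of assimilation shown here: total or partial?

partial assimilation

The segment that alternates is /ʐ/, which surfaces as [z] when adjacent to /t/.
The change retroflex → alveolar matches the place of the following /t/, identifying this as place assimilation.
Manner and voice are unchanged, so the assimilation is partial, not total.
The other alternating forms pattern the same way: /ʐ/ → [ʁ] before /ɢ/ (retroflex → uvular, matching uvular); /ʐ/ → [β] before /p/ (retroflex → bilabial, matching bilabial) — only place changes, and always toward the following segment.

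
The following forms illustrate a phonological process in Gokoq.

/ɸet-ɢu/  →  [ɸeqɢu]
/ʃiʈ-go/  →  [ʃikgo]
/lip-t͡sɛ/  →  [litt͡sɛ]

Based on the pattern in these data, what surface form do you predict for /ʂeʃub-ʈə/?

[ʂeʃuɖʈə]

The data show regressive place assimilation: /t/ → [q] before /ɢ/; /ʈ/ → [k] before /g/; /p/ → [t] before /t͡s/. In each pair only place changes, matching the following consonant, while manner and voice stay constant.
/b/ is a voiced bilabial stop. The following trigger /ʈ/ is retroflex, so /b/ must become retroflex as well.
Changing only its place to retroflex gives [ɖ] — the voiced retroflex stop.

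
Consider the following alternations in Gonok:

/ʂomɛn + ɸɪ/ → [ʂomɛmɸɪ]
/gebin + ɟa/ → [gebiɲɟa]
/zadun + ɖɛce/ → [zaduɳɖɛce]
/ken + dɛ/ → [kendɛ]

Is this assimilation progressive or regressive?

regressive

Comparing underlying and surface forms, /n/ → [m] is the alternation; the neighbouring /ɸ/ is constant.
/n/ is alveolar while /ɸ/ is bilabial; the output [m] is bilabial, matching the trigger — so the feature that spreads is place.
The same holds elsewhere in the data: /n/ → [ɲ] before /ɟ/ (alveolar → palatal, matching palatal); /n/ → [ɳ] before /ɖ/ (alveolar → retroflex, matching retroflex) — only place changes, and always toward the following segment.
Nothing changes in [kendɛ]: there the adjacent consonants already agree in place (/n/ and /d/ are both alveolar), so this form is consistent with the same rule.
Since the segment that changes precedes the conditioning segment, the assimilation is regressive.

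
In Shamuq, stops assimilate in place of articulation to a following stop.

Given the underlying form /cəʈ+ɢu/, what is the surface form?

[cəqɢu]

The rule targets /ʈ/ (voiceless retroflex stop), which sits before the trigger /ɢ/ (uvular).
Changing only its place to uvular gives [q] — the voiceless uvular stop.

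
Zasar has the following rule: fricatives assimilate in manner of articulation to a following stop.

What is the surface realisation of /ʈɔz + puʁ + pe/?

/z/ is a voiced alveolar fricative. The following trigger /p/ is a stop, so /z/ must become a stop as well.
A voiced alveolar stop is [d], so the surface segment is [d].
The same rule applies at the second boundary: /ʁ/ → [ɢ] next to /p/.

[ʈɔdpuɢpe]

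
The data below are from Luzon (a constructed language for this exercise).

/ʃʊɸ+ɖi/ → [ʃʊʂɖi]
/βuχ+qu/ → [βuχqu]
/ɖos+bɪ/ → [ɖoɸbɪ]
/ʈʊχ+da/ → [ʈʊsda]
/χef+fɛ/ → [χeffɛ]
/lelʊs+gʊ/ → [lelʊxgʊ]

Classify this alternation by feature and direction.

Comparing underlying and surface forms, /ɸ/ → [ʂ] is the alternation; the neighbouring /ɖ/ is constant.
The change bilabial → retroflex matches the place of the following /ɖ/, identifying this as place assimilation.
Manner and voice are unchanged, so the assimilation is partial, not total.
The same holds elsewhere in the data: /s/ → [ɸ] before /b/ (alveolar → bilabial, matching bilabial); /χ/ → [s] before /d/ (uvular → alveolar, matching alveolar); /s/ → [x] before /g/ (alveolar → velar, matching velar) — only place changes, and always toward the following segment.
No alternation appears in [βuχqu], [χeffɛ]: there the adjacent consonants already agree in place (/χ/ and /q/ are both uvular; /f/ and /f/ are both labiodental), so these forms are consistent with the same rule.
Since the segment that changes precedes the conditioning segment, the assimilation is regressive.

regressive place assimilation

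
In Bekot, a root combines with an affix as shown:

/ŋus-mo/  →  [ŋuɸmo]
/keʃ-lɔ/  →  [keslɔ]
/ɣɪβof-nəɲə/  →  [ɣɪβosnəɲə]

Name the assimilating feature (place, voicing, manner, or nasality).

Underlying /s/ is realised as [ɸ] next to /m/; /m/ itself does not change.
The change alveolar → bilabial matches the place of the following /m/, identifying this as place assimilation.
The other alternating forms pattern the same way: /ʃ/ → [s] before /l/ (postalveolar → alveolar, matching alveolar); /f/ → [s] before /n/ (labiodental → alveolar, matching alveolar) — only place changes, and always toward the following segment.

place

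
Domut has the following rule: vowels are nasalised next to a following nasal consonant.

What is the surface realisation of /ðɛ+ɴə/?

The vowel /ɛ/ is adjacent to the following nasal /ɴ/, so it acquires [+nasal] and surfaces as [ɛ̃].

[ðɛ̃ɴə]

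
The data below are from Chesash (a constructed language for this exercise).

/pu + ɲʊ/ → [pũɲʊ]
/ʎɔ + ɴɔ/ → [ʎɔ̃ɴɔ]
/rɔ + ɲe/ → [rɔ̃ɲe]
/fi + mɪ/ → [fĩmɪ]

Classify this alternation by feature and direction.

regressive nasality assimilation (vowel nasalisation)

The vowel /u/ surfaces as nasalised [ũ] next to the following nasal /ɲ/ — it has acquired the [+nasal] feature of its neighbour.
The other forms show the same pattern: /ɔ/ → [ɔ̃] before /ɴ/; /ɔ/ → [ɔ̃] before /ɲ/; /i/ → [ĩ] before /m/ — each time a vowel is nasalised next to a following nasal.
Because the conditioning nasal is to the right of the vowel that changes, the process is regressive (anticipatory).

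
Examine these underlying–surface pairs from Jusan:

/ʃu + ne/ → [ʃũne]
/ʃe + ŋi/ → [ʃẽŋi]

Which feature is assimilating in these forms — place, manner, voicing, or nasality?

The vowel /u/ surfaces as nasalised [ũ] next to the following nasal /n/ — it has acquired the [+nasal] feature of its neighbour.
Likewise in the remaining data: /e/ → [ẽ] before /ŋ/ — each time a vowel is nasalised next to a following nasal.

nasality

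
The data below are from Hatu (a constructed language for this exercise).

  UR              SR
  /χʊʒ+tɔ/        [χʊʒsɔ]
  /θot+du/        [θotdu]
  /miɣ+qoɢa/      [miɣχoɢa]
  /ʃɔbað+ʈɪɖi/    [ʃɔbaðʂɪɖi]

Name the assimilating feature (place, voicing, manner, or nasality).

manner

Underlying /t/ is realised as [s] next to /ʒ/; /ʒ/ itself does not change.
/t/ is a stop while /ʒ/ is a fricative; the output [s] is a fricative, matching the trigger — so the feature that spreads is manner.
Checking the remaining alternations: /q/ → [χ] after /ɣ/ (stop → fricative, matching a fricative); /ʈ/ → [ʂ] after /ð/ (stop → fricative, matching a fricative) — only manner changes, and always toward the preceding segment.
No alternation appears in [θotdu]: there the adjacent consonants already agree in manner (/d/ and /t/ are both stops), so this form is consistent with the same rule.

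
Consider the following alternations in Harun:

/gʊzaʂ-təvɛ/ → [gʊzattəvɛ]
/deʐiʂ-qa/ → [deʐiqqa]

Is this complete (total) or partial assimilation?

Comparing underlying and surface forms, /ʂ/ → [t] is the alternation; the neighbouring /t/ is constant.
The output [t] is identical to the trigger /t/ — every feature (place, manner, voicing) has been copied — so this is total assimilation.
The remaining alternation confirms this: /ʂ/ → [q] before /q/ — in each case the output is a copy of the following consonant.

total assimilation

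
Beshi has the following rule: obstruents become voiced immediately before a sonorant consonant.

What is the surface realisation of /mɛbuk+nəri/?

The rule targets /k/ (voiceless velar stop), which sits before the trigger /n/ (voiced).
Changing only its voicing to voiced gives [g] — the voiced velar stop.

[mɛbugnəri]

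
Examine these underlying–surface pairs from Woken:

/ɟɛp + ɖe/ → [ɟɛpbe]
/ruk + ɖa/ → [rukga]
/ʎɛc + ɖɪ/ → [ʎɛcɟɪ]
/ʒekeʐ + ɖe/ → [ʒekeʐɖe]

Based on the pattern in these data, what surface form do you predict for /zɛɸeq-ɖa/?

The data show progressive place assimilation: /ɖ/ → [b] after /p/; /ɖ/ → [g] after /k/; /ɖ/ → [ɟ] after /c/. In each pair only place changes, matching the preceding consonant, while manner and voice stay constant.
No alternation appears in [ʒekeʐɖe]: there the adjacent consonants already agree in place (/ɖ/ and /ʐ/ are both retroflex), so this form is consistent with the same rule.
The rule targets /ɖ/ (voiced retroflex stop), which sits after the trigger /q/ (uvular).
The voiced uvular stop is [ɢ], so /ɖ/ → [ɢ].

[zɛɸeqɢa]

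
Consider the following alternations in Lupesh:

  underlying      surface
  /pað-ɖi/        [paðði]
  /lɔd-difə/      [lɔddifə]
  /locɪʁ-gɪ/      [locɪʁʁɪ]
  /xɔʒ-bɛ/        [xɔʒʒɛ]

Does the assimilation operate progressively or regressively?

The segment that alternates is /ɖ/, which surfaces as [ð] when adjacent to /ð/.
The output [ð] is identical to the trigger /ð/ — every feature (place, manner, voicing) has been copied — so this is total assimilation.
The remaining alternations confirm this: /g/ → [ʁ] after /ʁ/; /b/ → [ʒ] after /ʒ/ — in each case the output is a copy of the preceding consonant.
In [lɔddifə] the two consonants at the boundary are already identical (/d/ + /d/), so the rule applies vacuously and nothing changes.
The trigger is the preceding segment, so the direction is progressive (perseverative).

progressive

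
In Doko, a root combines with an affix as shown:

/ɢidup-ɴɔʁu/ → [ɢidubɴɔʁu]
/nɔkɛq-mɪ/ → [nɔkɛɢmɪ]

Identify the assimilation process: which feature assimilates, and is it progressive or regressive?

regressive voicing assimilation

The segment that alternates is /p/, which surfaces as [b] when adjacent to /ɴ/.
/p/ is voiceless while /ɴ/ is voiced; the output [b] is voiced, matching the trigger — so the feature that spreads is voicing.
Place and manner are unchanged, so the assimilation is partial, not total.
The other alternating form patterns the same way: /q/ → [ɢ] before /m/ (voiceless → voiced, matching voiced) — only voicing changes, and always toward the following segment.
Since the segment that changes precedes the conditioning segment, the assimilation is regressive.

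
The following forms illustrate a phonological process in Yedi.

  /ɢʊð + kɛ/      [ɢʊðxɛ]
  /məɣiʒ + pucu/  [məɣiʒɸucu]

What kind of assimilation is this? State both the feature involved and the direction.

progressive manner assimilation

Comparing underlying and surface forms, /k/ → [x] is the alternation; the neighbouring /ð/ is constant.
The change stop → fricative matches the manner of the preceding /ð/, identifying this as manner assimilation.
Place and voice are unchanged, so the assimilation is partial, not total.
The same holds elsewhere in the data: /p/ → [ɸ] after /ʒ/ (stop → fricative, matching a fricative) — only manner changes, and always toward the preceding segment.
The trigger is the preceding segment, so the direction is progressive (perseverative).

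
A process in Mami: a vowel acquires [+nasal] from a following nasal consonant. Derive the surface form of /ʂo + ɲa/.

[ʂõɲa]

/o/ sits next to the nasal /ɲ/ and is therefore nasalised to [õ].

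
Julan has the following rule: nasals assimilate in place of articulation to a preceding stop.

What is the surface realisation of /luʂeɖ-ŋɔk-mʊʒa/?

[luʂeɖɳɔkŋʊʒa]

/ŋ/ is a voiced velar nasal. The preceding trigger /ɖ/ is retroflex, so /ŋ/ must become retroflex as well.
The voiced retroflex nasal is [ɳ], so /ŋ/ → [ɳ].
The same rule applies at the second boundary: /m/ → [ŋ] next to /k/.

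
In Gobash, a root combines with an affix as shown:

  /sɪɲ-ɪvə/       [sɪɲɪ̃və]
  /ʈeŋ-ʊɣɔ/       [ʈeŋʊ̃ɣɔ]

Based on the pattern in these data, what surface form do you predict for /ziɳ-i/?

[ziɳĩ]

The data show progressive nasality assimilation (vowel nasalisation): /ɪ/ → [ɪ̃] after /ɲ/; /ʊ/ → [ʊ̃] after /ŋ/ — a vowel is nasalised by an immediately preceding nasal consonant.
The vowel /i/ is adjacent to the preceding nasal /ɳ/, so it acquires [+nasal] and surfaces as [ĩ].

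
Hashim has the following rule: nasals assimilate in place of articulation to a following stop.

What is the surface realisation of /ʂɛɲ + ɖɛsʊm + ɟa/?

[ʂɛɳɖɛsʊɲɟa]

The rule targets /ɲ/ (voiced palatal nasal), which sits before the trigger /ɖ/ (retroflex).
The voiced retroflex nasal is [ɳ], so /ɲ/ → [ɳ].
At the second juncture, /m/ likewise becomes [ɲ] adjacent to /ɟ/.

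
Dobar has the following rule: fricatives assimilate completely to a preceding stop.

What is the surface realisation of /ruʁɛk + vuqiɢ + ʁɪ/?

/v/ is the segment targeted by the rule; it sits immediately after /k/, so it assimilates completely and surfaces as [k].
At the second juncture, /ʁ/ likewise becomes [ɢ] adjacent to /ɢ/.

[ruʁɛkkuqiɢɢɪ]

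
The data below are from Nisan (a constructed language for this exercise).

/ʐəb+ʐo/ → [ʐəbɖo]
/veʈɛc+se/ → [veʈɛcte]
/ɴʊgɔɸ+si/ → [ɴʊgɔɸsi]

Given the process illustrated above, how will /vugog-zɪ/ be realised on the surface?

The data show progressive manner assimilation: /ʐ/ → [ɖ] after /b/; /s/ → [t] after /c/. In each pair only manner changes, matching the preceding consonant, while place and voice stay constant.
Nothing changes in [ɴʊgɔɸsi]: there the adjacent consonants already agree in manner (/s/ and /ɸ/ are both fricatives), so this form is consistent with the same rule.
The rule targets /z/ (voiced alveolar fricative), which sits after the trigger /g/ (stop).
Changing only its manner to stop gives [d] — the voiced alveolar stop.

[vugogdɪ]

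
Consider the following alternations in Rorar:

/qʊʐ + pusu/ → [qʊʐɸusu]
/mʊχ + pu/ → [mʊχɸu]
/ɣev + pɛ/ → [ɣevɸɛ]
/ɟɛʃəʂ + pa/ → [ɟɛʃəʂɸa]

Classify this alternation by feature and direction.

Underlying /p/ is realised as [ɸ] next to /ʐ/; /ʐ/ itself does not change.
The change stop → fricative matches the manner of the preceding /ʐ/, identifying this as manner assimilation.
Place and voice are unchanged, so the assimilation is partial, not total.
Checking the remaining alternations: /p/ → [ɸ] after /χ/ (stop → fricative, matching a fricative); /p/ → [ɸ] after /v/ (stop → fricative, matching a fricative); /p/ → [ɸ] after /ʂ/ (stop → fricative, matching a fricative) — only manner changes, and always toward the preceding segment.
The trigger is the preceding segment, so the direction is progressive (perseverative).

progressive manner assimilation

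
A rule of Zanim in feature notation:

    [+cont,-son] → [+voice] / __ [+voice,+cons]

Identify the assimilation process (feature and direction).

regressive voicing assimilation

The structural change is [+voice], and the conditioning segment [+voice,+cons] (a voiced consonant) is itself voiced, so the target comes to share the voicing of its neighbour — voicing assimilation.
The conditioning segment sits to the right of the focus bar, meaning the trigger follows the segment that changes — regressive assimilation.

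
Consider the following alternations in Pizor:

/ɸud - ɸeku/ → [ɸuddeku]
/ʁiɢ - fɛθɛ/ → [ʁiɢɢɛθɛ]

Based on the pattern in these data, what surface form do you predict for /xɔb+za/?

[xɔbba]

The data show progressive total assimilation (/ɸ/ → [d] after /d/; /f/ → [ɢ] after /ɢ/): in every case the target segment becomes identical to its preceding neighbour, copying more than a single feature.
/z/ is the segment targeted by the rule; it sits immediately after /b/, so it assimilates completely and surfaces as [b].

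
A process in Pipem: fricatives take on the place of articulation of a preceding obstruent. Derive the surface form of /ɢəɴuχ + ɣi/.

[ɢəɴuχʁi]

/ɣ/ is a voiced velar fricative. The preceding trigger /χ/ is uvular, so /ɣ/ must become uvular as well.
A voiced uvular fricative is [ʁ], so the surface segment is [ʁ].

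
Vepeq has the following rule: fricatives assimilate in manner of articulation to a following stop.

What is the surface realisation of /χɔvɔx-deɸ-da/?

[χɔvɔkdepda]

/x/ is a voiceless velar fricative. The following trigger /d/ is a stop, so /x/ must become a stop as well.
Changing only its manner to stop gives [k] — the voiceless velar stop.
At the second juncture, /ɸ/ likewise becomes [p] adjacent to /d/.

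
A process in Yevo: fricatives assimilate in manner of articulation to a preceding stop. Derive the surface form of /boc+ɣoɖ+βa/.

[bocgoɖba]

/ɣ/ is a voiced velar fricative. The preceding trigger /c/ is a stop, so /ɣ/ must become a stop as well.
A voiced velar stop is [g], so the surface segment is [g].
At the second juncture, /β/ likewise becomes [b] adjacent to /ɖ/.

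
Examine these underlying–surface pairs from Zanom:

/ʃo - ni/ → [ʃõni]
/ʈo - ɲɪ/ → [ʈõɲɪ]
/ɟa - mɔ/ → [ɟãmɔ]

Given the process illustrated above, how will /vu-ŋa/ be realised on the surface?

[vũŋa]

The data show regressive nasality assimilation (vowel nasalisation): /o/ → [õ] before /n/; /o/ → [õ] before /ɲ/; /a/ → [ã] before /m/ — a vowel is nasalised by an immediately following nasal consonant.
/u/ sits next to the nasal /ŋ/ and is therefore nasalised to [ũ].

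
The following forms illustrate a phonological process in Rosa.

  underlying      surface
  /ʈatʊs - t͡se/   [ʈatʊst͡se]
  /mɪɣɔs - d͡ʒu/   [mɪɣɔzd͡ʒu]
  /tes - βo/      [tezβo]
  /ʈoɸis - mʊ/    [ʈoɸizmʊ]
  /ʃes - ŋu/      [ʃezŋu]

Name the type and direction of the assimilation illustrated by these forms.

regressive voicing assimilation

The segment that alternates is /s/, which surfaces as [z] when adjacent to /d͡ʒ/.
The change voiceless → voiced matches the voicing of the following /d͡ʒ/, identifying this as voicing assimilation.
Place and manner are unchanged, so the assimilation is partial, not total.
Checking the remaining alternations: /s/ → [z] before /β/ (voiceless → voiced, matching voiced); /s/ → [z] before /m/ (voiceless → voiced, matching voiced); /s/ → [z] before /ŋ/ (voiceless → voiced, matching voiced) — only voicing changes, and always toward the following segment.
No alternation appears in [ʈatʊst͡se]: there the adjacent consonants already agree in voicing (/s/ and /t͡s/ are both voiceless), so this form is consistent with the same rule.
Since the segment that changes precedes the conditioning segment, the assimilation is regressive.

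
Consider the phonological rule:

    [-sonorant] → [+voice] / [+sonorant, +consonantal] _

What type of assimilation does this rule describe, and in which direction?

progressive voicing assimilation

The structural change is [+voice], and the conditioning segment [+sonorant, +consonantal] (a sonorant consonant) is itself voiced, so the target comes to share the voicing of its neighbour — voicing assimilation.
Since the environment is written before the underscore, the trigger precedes the target; the direction is progressive.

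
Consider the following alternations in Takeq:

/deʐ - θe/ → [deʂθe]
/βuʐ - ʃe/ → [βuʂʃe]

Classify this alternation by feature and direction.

regressive voicing assimilation

The segment that alternates is /ʐ/, which surfaces as [ʂ] when adjacent to /θ/.
/ʐ/ is voiced while /θ/ is voiceless; the output [ʂ] is voiceless, matching the trigger — so the feature that spreads is voicing.
Place and manner are unchanged, so the assimilation is partial, not total.
The other alternating form patterns the same way: /ʐ/ → [ʂ] before /ʃ/ (voiced → voiceless, matching voiceless) — only voicing changes, and always toward the following segment.
The trigger is the following segment, so the direction is regressive (anticipatory).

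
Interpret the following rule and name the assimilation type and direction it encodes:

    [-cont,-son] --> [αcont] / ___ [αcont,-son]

The shared variable α links the value of [cont] on the target to that of the neighbouring obstruent. [cont] distinguishes stops from fricatives — a manner-of-articulation feature — so this is manner assimilation.
The conditioning segment sits to the right of the focus bar, meaning the trigger follows the segment that changes — regressive assimilation.

regressive manner assimilation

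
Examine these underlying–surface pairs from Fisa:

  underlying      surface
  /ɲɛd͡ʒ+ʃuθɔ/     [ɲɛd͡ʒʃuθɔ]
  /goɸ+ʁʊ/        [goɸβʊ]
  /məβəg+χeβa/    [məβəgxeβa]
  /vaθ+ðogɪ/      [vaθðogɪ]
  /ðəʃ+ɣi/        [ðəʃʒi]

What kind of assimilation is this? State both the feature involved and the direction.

Underlying /ʁ/ is realised as [β] next to /ɸ/; /ɸ/ itself does not change.
/ʁ/ is uvular while /ɸ/ is bilabial; the output [β] is bilabial, matching the trigger — so the feature that spreads is place.
Manner and voice are unchanged, so the assimilation is partial, not total.
Checking the remaining alternations: /χ/ → [x] after /g/ (uvular → velar, matching velar); /ɣ/ → [ʒ] after /ʃ/ (velar → postalveolar, matching postalveolar) — only place changes, and always toward the preceding segment.
Nothing changes in [ɲɛd͡ʒʃuθɔ], [vaθðogɪ]: there the adjacent consonants already agree in place (/ʃ/ and /d͡ʒ/ are both postalveolar; /ð/ and /θ/ are both dental), so these forms are consistent with the same rule.
The trigger is the preceding segment, so the direction is progressive (perseverative).

progressive place assimilation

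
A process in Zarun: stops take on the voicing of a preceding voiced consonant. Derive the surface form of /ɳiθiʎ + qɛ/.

The rule targets /q/ (voiceless uvular stop), which sits after the trigger /ʎ/ (voiced).
The voiced uvular stop is [ɢ], so /q/ → [ɢ].

[ɳiθiʎɢɛ]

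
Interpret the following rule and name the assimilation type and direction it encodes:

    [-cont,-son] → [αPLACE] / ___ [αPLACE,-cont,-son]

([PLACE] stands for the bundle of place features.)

regressive place assimilation

The shared variable α links the value of the place features (abbreviated [PLACE]) on the target to the same value on the neighbouring segment, so place is the feature that assimilates.
Since the environment is written after the underscore, the trigger follows the target; the direction is regressive.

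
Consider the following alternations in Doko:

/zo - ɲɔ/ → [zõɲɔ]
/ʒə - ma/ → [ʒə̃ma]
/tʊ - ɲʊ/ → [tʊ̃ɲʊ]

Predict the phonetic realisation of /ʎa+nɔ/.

The data show regressive nasality assimilation (vowel nasalisation): /o/ → [õ] before /ɲ/; /ə/ → [ə̃] before /m/; /ʊ/ → [ʊ̃] before /ɲ/ — a vowel is nasalised by an immediately following nasal consonant.
The vowel /a/ is adjacent to the following nasal /n/, so it acquires [+nasal] and surfaces as [ã].

[ʎãnɔ]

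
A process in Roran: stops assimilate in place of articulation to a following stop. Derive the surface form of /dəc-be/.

[dəpbe]

The rule targets /c/ (voiceless palatal stop), which sits before the trigger /b/ (bilabial).
The voiceless bilabial stop is [p], so /c/ → [p].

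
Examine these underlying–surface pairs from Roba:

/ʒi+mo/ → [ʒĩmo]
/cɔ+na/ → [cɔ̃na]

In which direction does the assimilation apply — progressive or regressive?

The vowel /i/ surfaces as nasalised [ĩ] next to the following nasal /m/ — it has acquired the [+nasal] feature of its neighbour.
The other form shows the same pattern: /ɔ/ → [ɔ̃] before /n/ — each time a vowel is nasalised next to a following nasal.
Because the conditioning nasal is to the right of the vowel that changes, the process is regressive (anticipatory).

regressive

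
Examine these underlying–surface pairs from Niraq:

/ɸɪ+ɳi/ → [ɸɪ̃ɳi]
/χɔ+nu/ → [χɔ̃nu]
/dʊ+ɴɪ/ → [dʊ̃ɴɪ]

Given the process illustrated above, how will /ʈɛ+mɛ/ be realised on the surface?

The data show regressive nasality assimilation (vowel nasalisation): /ɪ/ → [ɪ̃] before /ɳ/; /ɔ/ → [ɔ̃] before /n/; /ʊ/ → [ʊ̃] before /ɴ/ — a vowel is nasalised by an immediately following nasal consonant.
/ɛ/ sits next to the nasal /m/ and is therefore nasalised to [ɛ̃].

[ʈɛ̃mɛ]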